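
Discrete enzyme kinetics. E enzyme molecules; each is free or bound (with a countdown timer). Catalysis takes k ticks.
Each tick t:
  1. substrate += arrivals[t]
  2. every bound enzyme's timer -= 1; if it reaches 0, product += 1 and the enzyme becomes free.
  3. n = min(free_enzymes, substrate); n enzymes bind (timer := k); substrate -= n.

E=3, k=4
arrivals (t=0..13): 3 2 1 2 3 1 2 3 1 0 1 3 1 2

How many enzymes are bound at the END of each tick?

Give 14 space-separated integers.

t=0: arr=3 -> substrate=0 bound=3 product=0
t=1: arr=2 -> substrate=2 bound=3 product=0
t=2: arr=1 -> substrate=3 bound=3 product=0
t=3: arr=2 -> substrate=5 bound=3 product=0
t=4: arr=3 -> substrate=5 bound=3 product=3
t=5: arr=1 -> substrate=6 bound=3 product=3
t=6: arr=2 -> substrate=8 bound=3 product=3
t=7: arr=3 -> substrate=11 bound=3 product=3
t=8: arr=1 -> substrate=9 bound=3 product=6
t=9: arr=0 -> substrate=9 bound=3 product=6
t=10: arr=1 -> substrate=10 bound=3 product=6
t=11: arr=3 -> substrate=13 bound=3 product=6
t=12: arr=1 -> substrate=11 bound=3 product=9
t=13: arr=2 -> substrate=13 bound=3 product=9

Answer: 3 3 3 3 3 3 3 3 3 3 3 3 3 3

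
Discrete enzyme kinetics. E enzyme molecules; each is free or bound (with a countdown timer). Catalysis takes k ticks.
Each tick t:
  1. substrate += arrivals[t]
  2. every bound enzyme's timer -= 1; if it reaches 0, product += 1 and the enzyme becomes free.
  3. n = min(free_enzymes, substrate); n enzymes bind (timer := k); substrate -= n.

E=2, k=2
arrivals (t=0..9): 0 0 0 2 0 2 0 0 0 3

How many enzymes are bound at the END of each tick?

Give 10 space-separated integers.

t=0: arr=0 -> substrate=0 bound=0 product=0
t=1: arr=0 -> substrate=0 bound=0 product=0
t=2: arr=0 -> substrate=0 bound=0 product=0
t=3: arr=2 -> substrate=0 bound=2 product=0
t=4: arr=0 -> substrate=0 bound=2 product=0
t=5: arr=2 -> substrate=0 bound=2 product=2
t=6: arr=0 -> substrate=0 bound=2 product=2
t=7: arr=0 -> substrate=0 bound=0 product=4
t=8: arr=0 -> substrate=0 bound=0 product=4
t=9: arr=3 -> substrate=1 bound=2 product=4

Answer: 0 0 0 2 2 2 2 0 0 2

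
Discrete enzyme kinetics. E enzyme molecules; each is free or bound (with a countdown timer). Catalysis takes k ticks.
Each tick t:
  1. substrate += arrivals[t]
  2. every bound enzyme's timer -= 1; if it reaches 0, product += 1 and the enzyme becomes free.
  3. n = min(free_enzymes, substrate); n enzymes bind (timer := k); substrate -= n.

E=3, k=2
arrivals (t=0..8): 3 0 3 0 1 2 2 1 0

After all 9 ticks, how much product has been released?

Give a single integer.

t=0: arr=3 -> substrate=0 bound=3 product=0
t=1: arr=0 -> substrate=0 bound=3 product=0
t=2: arr=3 -> substrate=0 bound=3 product=3
t=3: arr=0 -> substrate=0 bound=3 product=3
t=4: arr=1 -> substrate=0 bound=1 product=6
t=5: arr=2 -> substrate=0 bound=3 product=6
t=6: arr=2 -> substrate=1 bound=3 product=7
t=7: arr=1 -> substrate=0 bound=3 product=9
t=8: arr=0 -> substrate=0 bound=2 product=10

Answer: 10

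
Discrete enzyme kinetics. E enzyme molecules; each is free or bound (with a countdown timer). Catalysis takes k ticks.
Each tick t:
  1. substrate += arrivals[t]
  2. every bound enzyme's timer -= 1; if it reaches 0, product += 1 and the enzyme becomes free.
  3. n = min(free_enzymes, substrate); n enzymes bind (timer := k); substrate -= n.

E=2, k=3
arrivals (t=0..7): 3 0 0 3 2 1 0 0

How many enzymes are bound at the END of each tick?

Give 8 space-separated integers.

Answer: 2 2 2 2 2 2 2 2

Derivation:
t=0: arr=3 -> substrate=1 bound=2 product=0
t=1: arr=0 -> substrate=1 bound=2 product=0
t=2: arr=0 -> substrate=1 bound=2 product=0
t=3: arr=3 -> substrate=2 bound=2 product=2
t=4: arr=2 -> substrate=4 bound=2 product=2
t=5: arr=1 -> substrate=5 bound=2 product=2
t=6: arr=0 -> substrate=3 bound=2 product=4
t=7: arr=0 -> substrate=3 bound=2 product=4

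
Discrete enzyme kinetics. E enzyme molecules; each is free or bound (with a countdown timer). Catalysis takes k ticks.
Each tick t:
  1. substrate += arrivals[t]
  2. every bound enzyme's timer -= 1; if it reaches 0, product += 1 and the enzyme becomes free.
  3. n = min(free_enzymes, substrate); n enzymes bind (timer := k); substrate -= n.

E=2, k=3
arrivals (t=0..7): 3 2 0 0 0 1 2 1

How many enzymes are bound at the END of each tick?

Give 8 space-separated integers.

t=0: arr=3 -> substrate=1 bound=2 product=0
t=1: arr=2 -> substrate=3 bound=2 product=0
t=2: arr=0 -> substrate=3 bound=2 product=0
t=3: arr=0 -> substrate=1 bound=2 product=2
t=4: arr=0 -> substrate=1 bound=2 product=2
t=5: arr=1 -> substrate=2 bound=2 product=2
t=6: arr=2 -> substrate=2 bound=2 product=4
t=7: arr=1 -> substrate=3 bound=2 product=4

Answer: 2 2 2 2 2 2 2 2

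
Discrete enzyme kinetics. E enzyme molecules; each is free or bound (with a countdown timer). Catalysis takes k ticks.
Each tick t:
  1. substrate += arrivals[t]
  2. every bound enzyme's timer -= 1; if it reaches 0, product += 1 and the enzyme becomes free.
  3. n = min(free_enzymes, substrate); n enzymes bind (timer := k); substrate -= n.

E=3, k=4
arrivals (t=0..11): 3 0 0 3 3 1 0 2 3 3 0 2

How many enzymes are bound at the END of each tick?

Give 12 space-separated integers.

t=0: arr=3 -> substrate=0 bound=3 product=0
t=1: arr=0 -> substrate=0 bound=3 product=0
t=2: arr=0 -> substrate=0 bound=3 product=0
t=3: arr=3 -> substrate=3 bound=3 product=0
t=4: arr=3 -> substrate=3 bound=3 product=3
t=5: arr=1 -> substrate=4 bound=3 product=3
t=6: arr=0 -> substrate=4 bound=3 product=3
t=7: arr=2 -> substrate=6 bound=3 product=3
t=8: arr=3 -> substrate=6 bound=3 product=6
t=9: arr=3 -> substrate=9 bound=3 product=6
t=10: arr=0 -> substrate=9 bound=3 product=6
t=11: arr=2 -> substrate=11 bound=3 product=6

Answer: 3 3 3 3 3 3 3 3 3 3 3 3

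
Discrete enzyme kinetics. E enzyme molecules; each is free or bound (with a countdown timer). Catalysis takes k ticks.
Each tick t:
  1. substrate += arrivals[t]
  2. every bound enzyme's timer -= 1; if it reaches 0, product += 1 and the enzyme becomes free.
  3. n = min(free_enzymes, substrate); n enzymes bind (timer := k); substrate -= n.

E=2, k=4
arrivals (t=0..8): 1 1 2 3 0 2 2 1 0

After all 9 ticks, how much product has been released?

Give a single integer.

Answer: 3

Derivation:
t=0: arr=1 -> substrate=0 bound=1 product=0
t=1: arr=1 -> substrate=0 bound=2 product=0
t=2: arr=2 -> substrate=2 bound=2 product=0
t=3: arr=3 -> substrate=5 bound=2 product=0
t=4: arr=0 -> substrate=4 bound=2 product=1
t=5: arr=2 -> substrate=5 bound=2 product=2
t=6: arr=2 -> substrate=7 bound=2 product=2
t=7: arr=1 -> substrate=8 bound=2 product=2
t=8: arr=0 -> substrate=7 bound=2 product=3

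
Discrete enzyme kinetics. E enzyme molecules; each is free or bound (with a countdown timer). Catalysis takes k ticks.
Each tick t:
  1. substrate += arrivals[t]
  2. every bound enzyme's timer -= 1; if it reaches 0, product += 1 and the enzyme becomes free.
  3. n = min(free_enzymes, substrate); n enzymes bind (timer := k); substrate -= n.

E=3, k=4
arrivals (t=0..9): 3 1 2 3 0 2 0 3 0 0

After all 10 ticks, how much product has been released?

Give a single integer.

t=0: arr=3 -> substrate=0 bound=3 product=0
t=1: arr=1 -> substrate=1 bound=3 product=0
t=2: arr=2 -> substrate=3 bound=3 product=0
t=3: arr=3 -> substrate=6 bound=3 product=0
t=4: arr=0 -> substrate=3 bound=3 product=3
t=5: arr=2 -> substrate=5 bound=3 product=3
t=6: arr=0 -> substrate=5 bound=3 product=3
t=7: arr=3 -> substrate=8 bound=3 product=3
t=8: arr=0 -> substrate=5 bound=3 product=6
t=9: arr=0 -> substrate=5 bound=3 product=6

Answer: 6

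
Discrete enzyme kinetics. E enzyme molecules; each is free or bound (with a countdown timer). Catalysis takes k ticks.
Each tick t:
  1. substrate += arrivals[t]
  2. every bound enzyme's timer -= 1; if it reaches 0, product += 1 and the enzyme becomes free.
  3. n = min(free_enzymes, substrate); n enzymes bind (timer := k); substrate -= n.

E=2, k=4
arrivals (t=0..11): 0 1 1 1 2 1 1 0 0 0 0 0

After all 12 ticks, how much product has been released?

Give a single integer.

t=0: arr=0 -> substrate=0 bound=0 product=0
t=1: arr=1 -> substrate=0 bound=1 product=0
t=2: arr=1 -> substrate=0 bound=2 product=0
t=3: arr=1 -> substrate=1 bound=2 product=0
t=4: arr=2 -> substrate=3 bound=2 product=0
t=5: arr=1 -> substrate=3 bound=2 product=1
t=6: arr=1 -> substrate=3 bound=2 product=2
t=7: arr=0 -> substrate=3 bound=2 product=2
t=8: arr=0 -> substrate=3 bound=2 product=2
t=9: arr=0 -> substrate=2 bound=2 product=3
t=10: arr=0 -> substrate=1 bound=2 product=4
t=11: arr=0 -> substrate=1 bound=2 product=4

Answer: 4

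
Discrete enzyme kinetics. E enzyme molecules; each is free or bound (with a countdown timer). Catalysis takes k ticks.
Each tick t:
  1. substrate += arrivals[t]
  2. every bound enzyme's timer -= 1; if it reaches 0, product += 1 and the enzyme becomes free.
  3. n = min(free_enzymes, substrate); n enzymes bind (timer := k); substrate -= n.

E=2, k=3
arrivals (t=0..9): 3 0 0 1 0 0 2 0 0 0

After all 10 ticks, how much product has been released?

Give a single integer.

Answer: 6

Derivation:
t=0: arr=3 -> substrate=1 bound=2 product=0
t=1: arr=0 -> substrate=1 bound=2 product=0
t=2: arr=0 -> substrate=1 bound=2 product=0
t=3: arr=1 -> substrate=0 bound=2 product=2
t=4: arr=0 -> substrate=0 bound=2 product=2
t=5: arr=0 -> substrate=0 bound=2 product=2
t=6: arr=2 -> substrate=0 bound=2 product=4
t=7: arr=0 -> substrate=0 bound=2 product=4
t=8: arr=0 -> substrate=0 bound=2 product=4
t=9: arr=0 -> substrate=0 bound=0 product=6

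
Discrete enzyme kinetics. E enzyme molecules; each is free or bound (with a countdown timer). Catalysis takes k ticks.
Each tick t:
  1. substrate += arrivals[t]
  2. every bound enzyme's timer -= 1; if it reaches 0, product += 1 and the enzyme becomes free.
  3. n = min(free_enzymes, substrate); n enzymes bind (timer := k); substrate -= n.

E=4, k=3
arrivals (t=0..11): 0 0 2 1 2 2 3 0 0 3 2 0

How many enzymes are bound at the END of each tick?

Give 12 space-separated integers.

t=0: arr=0 -> substrate=0 bound=0 product=0
t=1: arr=0 -> substrate=0 bound=0 product=0
t=2: arr=2 -> substrate=0 bound=2 product=0
t=3: arr=1 -> substrate=0 bound=3 product=0
t=4: arr=2 -> substrate=1 bound=4 product=0
t=5: arr=2 -> substrate=1 bound=4 product=2
t=6: arr=3 -> substrate=3 bound=4 product=3
t=7: arr=0 -> substrate=2 bound=4 product=4
t=8: arr=0 -> substrate=0 bound=4 product=6
t=9: arr=3 -> substrate=2 bound=4 product=7
t=10: arr=2 -> substrate=3 bound=4 product=8
t=11: arr=0 -> substrate=1 bound=4 product=10

Answer: 0 0 2 3 4 4 4 4 4 4 4 4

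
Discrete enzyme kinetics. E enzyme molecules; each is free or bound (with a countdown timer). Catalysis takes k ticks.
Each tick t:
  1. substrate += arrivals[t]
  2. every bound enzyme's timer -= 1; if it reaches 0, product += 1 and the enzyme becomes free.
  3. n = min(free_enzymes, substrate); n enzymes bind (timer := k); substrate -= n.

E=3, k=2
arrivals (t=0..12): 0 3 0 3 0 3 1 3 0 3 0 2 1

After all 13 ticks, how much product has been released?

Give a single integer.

t=0: arr=0 -> substrate=0 bound=0 product=0
t=1: arr=3 -> substrate=0 bound=3 product=0
t=2: arr=0 -> substrate=0 bound=3 product=0
t=3: arr=3 -> substrate=0 bound=3 product=3
t=4: arr=0 -> substrate=0 bound=3 product=3
t=5: arr=3 -> substrate=0 bound=3 product=6
t=6: arr=1 -> substrate=1 bound=3 product=6
t=7: arr=3 -> substrate=1 bound=3 product=9
t=8: arr=0 -> substrate=1 bound=3 product=9
t=9: arr=3 -> substrate=1 bound=3 product=12
t=10: arr=0 -> substrate=1 bound=3 product=12
t=11: arr=2 -> substrate=0 bound=3 product=15
t=12: arr=1 -> substrate=1 bound=3 product=15

Answer: 15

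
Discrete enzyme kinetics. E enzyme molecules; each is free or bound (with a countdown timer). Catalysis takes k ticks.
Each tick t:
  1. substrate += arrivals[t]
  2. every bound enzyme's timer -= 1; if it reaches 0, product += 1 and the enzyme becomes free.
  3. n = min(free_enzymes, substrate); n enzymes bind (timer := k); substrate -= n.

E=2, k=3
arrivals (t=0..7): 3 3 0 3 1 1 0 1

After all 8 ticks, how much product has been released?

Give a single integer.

t=0: arr=3 -> substrate=1 bound=2 product=0
t=1: arr=3 -> substrate=4 bound=2 product=0
t=2: arr=0 -> substrate=4 bound=2 product=0
t=3: arr=3 -> substrate=5 bound=2 product=2
t=4: arr=1 -> substrate=6 bound=2 product=2
t=5: arr=1 -> substrate=7 bound=2 product=2
t=6: arr=0 -> substrate=5 bound=2 product=4
t=7: arr=1 -> substrate=6 bound=2 product=4

Answer: 4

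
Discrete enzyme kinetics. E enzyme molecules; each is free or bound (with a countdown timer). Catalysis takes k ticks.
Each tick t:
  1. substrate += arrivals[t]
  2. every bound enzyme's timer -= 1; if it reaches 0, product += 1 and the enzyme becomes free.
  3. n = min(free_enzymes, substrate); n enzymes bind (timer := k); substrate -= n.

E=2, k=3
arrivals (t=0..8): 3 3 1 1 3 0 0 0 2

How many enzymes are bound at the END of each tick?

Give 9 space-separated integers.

t=0: arr=3 -> substrate=1 bound=2 product=0
t=1: arr=3 -> substrate=4 bound=2 product=0
t=2: arr=1 -> substrate=5 bound=2 product=0
t=3: arr=1 -> substrate=4 bound=2 product=2
t=4: arr=3 -> substrate=7 bound=2 product=2
t=5: arr=0 -> substrate=7 bound=2 product=2
t=6: arr=0 -> substrate=5 bound=2 product=4
t=7: arr=0 -> substrate=5 bound=2 product=4
t=8: arr=2 -> substrate=7 bound=2 product=4

Answer: 2 2 2 2 2 2 2 2 2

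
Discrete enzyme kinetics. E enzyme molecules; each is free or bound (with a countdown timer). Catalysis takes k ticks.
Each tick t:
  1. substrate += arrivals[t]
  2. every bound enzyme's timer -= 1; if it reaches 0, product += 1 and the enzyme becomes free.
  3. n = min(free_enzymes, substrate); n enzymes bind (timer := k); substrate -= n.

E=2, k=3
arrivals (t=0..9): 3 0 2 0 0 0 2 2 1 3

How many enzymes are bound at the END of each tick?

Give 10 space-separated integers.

Answer: 2 2 2 2 2 2 2 2 2 2

Derivation:
t=0: arr=3 -> substrate=1 bound=2 product=0
t=1: arr=0 -> substrate=1 bound=2 product=0
t=2: arr=2 -> substrate=3 bound=2 product=0
t=3: arr=0 -> substrate=1 bound=2 product=2
t=4: arr=0 -> substrate=1 bound=2 product=2
t=5: arr=0 -> substrate=1 bound=2 product=2
t=6: arr=2 -> substrate=1 bound=2 product=4
t=7: arr=2 -> substrate=3 bound=2 product=4
t=8: arr=1 -> substrate=4 bound=2 product=4
t=9: arr=3 -> substrate=5 bound=2 product=6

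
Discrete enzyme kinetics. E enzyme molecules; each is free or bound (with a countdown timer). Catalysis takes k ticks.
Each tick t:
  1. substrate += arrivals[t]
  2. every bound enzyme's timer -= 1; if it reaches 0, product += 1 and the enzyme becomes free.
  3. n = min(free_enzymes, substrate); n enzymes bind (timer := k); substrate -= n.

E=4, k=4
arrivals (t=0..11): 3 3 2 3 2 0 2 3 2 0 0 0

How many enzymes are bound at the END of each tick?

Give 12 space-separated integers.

t=0: arr=3 -> substrate=0 bound=3 product=0
t=1: arr=3 -> substrate=2 bound=4 product=0
t=2: arr=2 -> substrate=4 bound=4 product=0
t=3: arr=3 -> substrate=7 bound=4 product=0
t=4: arr=2 -> substrate=6 bound=4 product=3
t=5: arr=0 -> substrate=5 bound=4 product=4
t=6: arr=2 -> substrate=7 bound=4 product=4
t=7: arr=3 -> substrate=10 bound=4 product=4
t=8: arr=2 -> substrate=9 bound=4 product=7
t=9: arr=0 -> substrate=8 bound=4 product=8
t=10: arr=0 -> substrate=8 bound=4 product=8
t=11: arr=0 -> substrate=8 bound=4 product=8

Answer: 3 4 4 4 4 4 4 4 4 4 4 4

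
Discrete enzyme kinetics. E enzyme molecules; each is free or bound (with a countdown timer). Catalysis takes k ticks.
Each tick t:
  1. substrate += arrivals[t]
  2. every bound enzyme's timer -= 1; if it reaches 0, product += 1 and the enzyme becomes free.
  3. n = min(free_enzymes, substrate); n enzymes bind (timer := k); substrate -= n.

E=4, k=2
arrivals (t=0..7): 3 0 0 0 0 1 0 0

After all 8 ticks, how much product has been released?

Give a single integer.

Answer: 4

Derivation:
t=0: arr=3 -> substrate=0 bound=3 product=0
t=1: arr=0 -> substrate=0 bound=3 product=0
t=2: arr=0 -> substrate=0 bound=0 product=3
t=3: arr=0 -> substrate=0 bound=0 product=3
t=4: arr=0 -> substrate=0 bound=0 product=3
t=5: arr=1 -> substrate=0 bound=1 product=3
t=6: arr=0 -> substrate=0 bound=1 product=3
t=7: arr=0 -> substrate=0 bound=0 product=4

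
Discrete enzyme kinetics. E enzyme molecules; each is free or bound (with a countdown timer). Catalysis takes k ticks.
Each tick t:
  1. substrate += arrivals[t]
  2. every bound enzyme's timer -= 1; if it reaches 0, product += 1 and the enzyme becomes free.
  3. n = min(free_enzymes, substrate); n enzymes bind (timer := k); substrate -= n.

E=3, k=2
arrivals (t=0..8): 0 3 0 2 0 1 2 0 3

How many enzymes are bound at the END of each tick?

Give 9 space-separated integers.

Answer: 0 3 3 2 2 1 3 2 3

Derivation:
t=0: arr=0 -> substrate=0 bound=0 product=0
t=1: arr=3 -> substrate=0 bound=3 product=0
t=2: arr=0 -> substrate=0 bound=3 product=0
t=3: arr=2 -> substrate=0 bound=2 product=3
t=4: arr=0 -> substrate=0 bound=2 product=3
t=5: arr=1 -> substrate=0 bound=1 product=5
t=6: arr=2 -> substrate=0 bound=3 product=5
t=7: arr=0 -> substrate=0 bound=2 product=6
t=8: arr=3 -> substrate=0 bound=3 product=8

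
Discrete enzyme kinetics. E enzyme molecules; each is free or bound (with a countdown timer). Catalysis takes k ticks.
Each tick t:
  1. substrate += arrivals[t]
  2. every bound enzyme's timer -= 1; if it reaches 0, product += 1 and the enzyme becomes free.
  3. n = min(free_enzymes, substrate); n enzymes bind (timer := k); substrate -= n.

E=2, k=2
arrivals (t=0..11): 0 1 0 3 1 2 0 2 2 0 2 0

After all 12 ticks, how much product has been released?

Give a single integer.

Answer: 9

Derivation:
t=0: arr=0 -> substrate=0 bound=0 product=0
t=1: arr=1 -> substrate=0 bound=1 product=0
t=2: arr=0 -> substrate=0 bound=1 product=0
t=3: arr=3 -> substrate=1 bound=2 product=1
t=4: arr=1 -> substrate=2 bound=2 product=1
t=5: arr=2 -> substrate=2 bound=2 product=3
t=6: arr=0 -> substrate=2 bound=2 product=3
t=7: arr=2 -> substrate=2 bound=2 product=5
t=8: arr=2 -> substrate=4 bound=2 product=5
t=9: arr=0 -> substrate=2 bound=2 product=7
t=10: arr=2 -> substrate=4 bound=2 product=7
t=11: arr=0 -> substrate=2 bound=2 product=9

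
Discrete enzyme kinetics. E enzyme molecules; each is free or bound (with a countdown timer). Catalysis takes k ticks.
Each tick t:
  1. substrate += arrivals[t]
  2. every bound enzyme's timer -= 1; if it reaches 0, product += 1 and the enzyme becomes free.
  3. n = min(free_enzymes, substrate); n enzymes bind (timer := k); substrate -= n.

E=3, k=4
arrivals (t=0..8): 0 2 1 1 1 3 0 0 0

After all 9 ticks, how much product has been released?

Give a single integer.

Answer: 3

Derivation:
t=0: arr=0 -> substrate=0 bound=0 product=0
t=1: arr=2 -> substrate=0 bound=2 product=0
t=2: arr=1 -> substrate=0 bound=3 product=0
t=3: arr=1 -> substrate=1 bound=3 product=0
t=4: arr=1 -> substrate=2 bound=3 product=0
t=5: arr=3 -> substrate=3 bound=3 product=2
t=6: arr=0 -> substrate=2 bound=3 product=3
t=7: arr=0 -> substrate=2 bound=3 product=3
t=8: arr=0 -> substrate=2 bound=3 product=3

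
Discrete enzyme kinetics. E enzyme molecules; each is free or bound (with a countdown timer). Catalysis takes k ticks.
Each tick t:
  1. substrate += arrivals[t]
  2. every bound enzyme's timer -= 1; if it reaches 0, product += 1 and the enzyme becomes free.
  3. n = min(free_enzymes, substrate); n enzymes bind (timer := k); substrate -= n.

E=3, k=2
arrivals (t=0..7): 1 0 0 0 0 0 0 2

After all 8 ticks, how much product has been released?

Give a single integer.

Answer: 1

Derivation:
t=0: arr=1 -> substrate=0 bound=1 product=0
t=1: arr=0 -> substrate=0 bound=1 product=0
t=2: arr=0 -> substrate=0 bound=0 product=1
t=3: arr=0 -> substrate=0 bound=0 product=1
t=4: arr=0 -> substrate=0 bound=0 product=1
t=5: arr=0 -> substrate=0 bound=0 product=1
t=6: arr=0 -> substrate=0 bound=0 product=1
t=7: arr=2 -> substrate=0 bound=2 product=1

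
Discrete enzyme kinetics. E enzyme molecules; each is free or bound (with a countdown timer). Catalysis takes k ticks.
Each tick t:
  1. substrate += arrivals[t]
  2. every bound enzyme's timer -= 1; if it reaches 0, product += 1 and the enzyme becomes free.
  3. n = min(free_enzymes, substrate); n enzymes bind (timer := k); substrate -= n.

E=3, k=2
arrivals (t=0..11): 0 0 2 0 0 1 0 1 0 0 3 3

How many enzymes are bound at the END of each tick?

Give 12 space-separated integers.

t=0: arr=0 -> substrate=0 bound=0 product=0
t=1: arr=0 -> substrate=0 bound=0 product=0
t=2: arr=2 -> substrate=0 bound=2 product=0
t=3: arr=0 -> substrate=0 bound=2 product=0
t=4: arr=0 -> substrate=0 bound=0 product=2
t=5: arr=1 -> substrate=0 bound=1 product=2
t=6: arr=0 -> substrate=0 bound=1 product=2
t=7: arr=1 -> substrate=0 bound=1 product=3
t=8: arr=0 -> substrate=0 bound=1 product=3
t=9: arr=0 -> substrate=0 bound=0 product=4
t=10: arr=3 -> substrate=0 bound=3 product=4
t=11: arr=3 -> substrate=3 bound=3 product=4

Answer: 0 0 2 2 0 1 1 1 1 0 3 3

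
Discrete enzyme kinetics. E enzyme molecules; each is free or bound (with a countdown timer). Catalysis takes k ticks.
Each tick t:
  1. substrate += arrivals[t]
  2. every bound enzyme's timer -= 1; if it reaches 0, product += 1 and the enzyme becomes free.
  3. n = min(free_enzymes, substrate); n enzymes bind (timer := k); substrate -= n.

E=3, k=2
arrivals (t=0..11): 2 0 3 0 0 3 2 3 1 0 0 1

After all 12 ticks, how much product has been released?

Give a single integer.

Answer: 14

Derivation:
t=0: arr=2 -> substrate=0 bound=2 product=0
t=1: arr=0 -> substrate=0 bound=2 product=0
t=2: arr=3 -> substrate=0 bound=3 product=2
t=3: arr=0 -> substrate=0 bound=3 product=2
t=4: arr=0 -> substrate=0 bound=0 product=5
t=5: arr=3 -> substrate=0 bound=3 product=5
t=6: arr=2 -> substrate=2 bound=3 product=5
t=7: arr=3 -> substrate=2 bound=3 product=8
t=8: arr=1 -> substrate=3 bound=3 product=8
t=9: arr=0 -> substrate=0 bound=3 product=11
t=10: arr=0 -> substrate=0 bound=3 product=11
t=11: arr=1 -> substrate=0 bound=1 product=14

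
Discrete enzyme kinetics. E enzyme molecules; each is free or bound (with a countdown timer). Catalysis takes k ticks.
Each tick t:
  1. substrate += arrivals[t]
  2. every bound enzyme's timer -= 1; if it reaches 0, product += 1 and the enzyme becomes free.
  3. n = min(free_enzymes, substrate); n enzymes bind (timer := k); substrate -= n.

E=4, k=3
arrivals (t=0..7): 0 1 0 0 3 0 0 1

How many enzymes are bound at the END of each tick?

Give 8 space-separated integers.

Answer: 0 1 1 1 3 3 3 1

Derivation:
t=0: arr=0 -> substrate=0 bound=0 product=0
t=1: arr=1 -> substrate=0 bound=1 product=0
t=2: arr=0 -> substrate=0 bound=1 product=0
t=3: arr=0 -> substrate=0 bound=1 product=0
t=4: arr=3 -> substrate=0 bound=3 product=1
t=5: arr=0 -> substrate=0 bound=3 product=1
t=6: arr=0 -> substrate=0 bound=3 product=1
t=7: arr=1 -> substrate=0 bound=1 product=4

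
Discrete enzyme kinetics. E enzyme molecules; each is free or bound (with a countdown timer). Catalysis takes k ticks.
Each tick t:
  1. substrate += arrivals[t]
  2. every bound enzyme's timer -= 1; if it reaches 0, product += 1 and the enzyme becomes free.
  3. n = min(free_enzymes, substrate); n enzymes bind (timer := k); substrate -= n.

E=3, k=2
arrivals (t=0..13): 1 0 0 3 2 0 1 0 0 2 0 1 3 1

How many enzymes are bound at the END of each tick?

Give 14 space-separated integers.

t=0: arr=1 -> substrate=0 bound=1 product=0
t=1: arr=0 -> substrate=0 bound=1 product=0
t=2: arr=0 -> substrate=0 bound=0 product=1
t=3: arr=3 -> substrate=0 bound=3 product=1
t=4: arr=2 -> substrate=2 bound=3 product=1
t=5: arr=0 -> substrate=0 bound=2 product=4
t=6: arr=1 -> substrate=0 bound=3 product=4
t=7: arr=0 -> substrate=0 bound=1 product=6
t=8: arr=0 -> substrate=0 bound=0 product=7
t=9: arr=2 -> substrate=0 bound=2 product=7
t=10: arr=0 -> substrate=0 bound=2 product=7
t=11: arr=1 -> substrate=0 bound=1 product=9
t=12: arr=3 -> substrate=1 bound=3 product=9
t=13: arr=1 -> substrate=1 bound=3 product=10

Answer: 1 1 0 3 3 2 3 1 0 2 2 1 3 3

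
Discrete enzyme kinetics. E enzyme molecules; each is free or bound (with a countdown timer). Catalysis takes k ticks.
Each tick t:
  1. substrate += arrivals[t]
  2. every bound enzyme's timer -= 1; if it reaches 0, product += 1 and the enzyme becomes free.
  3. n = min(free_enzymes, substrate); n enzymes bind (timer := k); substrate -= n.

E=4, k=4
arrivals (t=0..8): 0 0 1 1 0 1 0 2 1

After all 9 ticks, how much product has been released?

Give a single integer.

t=0: arr=0 -> substrate=0 bound=0 product=0
t=1: arr=0 -> substrate=0 bound=0 product=0
t=2: arr=1 -> substrate=0 bound=1 product=0
t=3: arr=1 -> substrate=0 bound=2 product=0
t=4: arr=0 -> substrate=0 bound=2 product=0
t=5: arr=1 -> substrate=0 bound=3 product=0
t=6: arr=0 -> substrate=0 bound=2 product=1
t=7: arr=2 -> substrate=0 bound=3 product=2
t=8: arr=1 -> substrate=0 bound=4 product=2

Answer: 2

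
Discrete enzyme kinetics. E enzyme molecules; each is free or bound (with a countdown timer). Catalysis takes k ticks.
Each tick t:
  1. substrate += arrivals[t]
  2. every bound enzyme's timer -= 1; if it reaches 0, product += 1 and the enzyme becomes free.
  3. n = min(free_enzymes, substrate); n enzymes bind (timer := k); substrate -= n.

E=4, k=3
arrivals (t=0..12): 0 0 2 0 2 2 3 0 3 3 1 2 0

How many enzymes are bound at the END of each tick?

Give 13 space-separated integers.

Answer: 0 0 2 2 4 4 4 4 4 4 4 4 4

Derivation:
t=0: arr=0 -> substrate=0 bound=0 product=0
t=1: arr=0 -> substrate=0 bound=0 product=0
t=2: arr=2 -> substrate=0 bound=2 product=0
t=3: arr=0 -> substrate=0 bound=2 product=0
t=4: arr=2 -> substrate=0 bound=4 product=0
t=5: arr=2 -> substrate=0 bound=4 product=2
t=6: arr=3 -> substrate=3 bound=4 product=2
t=7: arr=0 -> substrate=1 bound=4 product=4
t=8: arr=3 -> substrate=2 bound=4 product=6
t=9: arr=3 -> substrate=5 bound=4 product=6
t=10: arr=1 -> substrate=4 bound=4 product=8
t=11: arr=2 -> substrate=4 bound=4 product=10
t=12: arr=0 -> substrate=4 bound=4 product=10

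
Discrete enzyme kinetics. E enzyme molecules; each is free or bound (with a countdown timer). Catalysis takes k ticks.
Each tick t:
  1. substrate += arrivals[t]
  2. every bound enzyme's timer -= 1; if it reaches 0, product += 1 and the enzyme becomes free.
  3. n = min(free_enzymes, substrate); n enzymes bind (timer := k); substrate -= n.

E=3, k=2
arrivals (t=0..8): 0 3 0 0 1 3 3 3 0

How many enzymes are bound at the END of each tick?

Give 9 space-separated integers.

Answer: 0 3 3 0 1 3 3 3 3

Derivation:
t=0: arr=0 -> substrate=0 bound=0 product=0
t=1: arr=3 -> substrate=0 bound=3 product=0
t=2: arr=0 -> substrate=0 bound=3 product=0
t=3: arr=0 -> substrate=0 bound=0 product=3
t=4: arr=1 -> substrate=0 bound=1 product=3
t=5: arr=3 -> substrate=1 bound=3 product=3
t=6: arr=3 -> substrate=3 bound=3 product=4
t=7: arr=3 -> substrate=4 bound=3 product=6
t=8: arr=0 -> substrate=3 bound=3 product=7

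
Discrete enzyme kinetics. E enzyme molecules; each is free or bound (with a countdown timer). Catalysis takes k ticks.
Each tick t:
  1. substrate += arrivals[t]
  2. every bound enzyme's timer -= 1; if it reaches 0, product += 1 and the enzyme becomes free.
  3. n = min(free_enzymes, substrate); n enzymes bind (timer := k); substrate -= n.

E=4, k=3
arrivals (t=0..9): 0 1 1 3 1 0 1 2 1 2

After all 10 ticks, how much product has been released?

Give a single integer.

t=0: arr=0 -> substrate=0 bound=0 product=0
t=1: arr=1 -> substrate=0 bound=1 product=0
t=2: arr=1 -> substrate=0 bound=2 product=0
t=3: arr=3 -> substrate=1 bound=4 product=0
t=4: arr=1 -> substrate=1 bound=4 product=1
t=5: arr=0 -> substrate=0 bound=4 product=2
t=6: arr=1 -> substrate=0 bound=3 product=4
t=7: arr=2 -> substrate=0 bound=4 product=5
t=8: arr=1 -> substrate=0 bound=4 product=6
t=9: arr=2 -> substrate=1 bound=4 product=7

Answer: 7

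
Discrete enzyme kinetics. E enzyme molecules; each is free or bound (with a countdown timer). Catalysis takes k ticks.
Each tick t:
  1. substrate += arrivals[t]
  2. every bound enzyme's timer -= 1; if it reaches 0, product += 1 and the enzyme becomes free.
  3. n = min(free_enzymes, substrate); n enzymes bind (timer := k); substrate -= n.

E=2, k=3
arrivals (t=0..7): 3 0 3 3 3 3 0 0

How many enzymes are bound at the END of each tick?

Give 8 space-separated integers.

t=0: arr=3 -> substrate=1 bound=2 product=0
t=1: arr=0 -> substrate=1 bound=2 product=0
t=2: arr=3 -> substrate=4 bound=2 product=0
t=3: arr=3 -> substrate=5 bound=2 product=2
t=4: arr=3 -> substrate=8 bound=2 product=2
t=5: arr=3 -> substrate=11 bound=2 product=2
t=6: arr=0 -> substrate=9 bound=2 product=4
t=7: arr=0 -> substrate=9 bound=2 product=4

Answer: 2 2 2 2 2 2 2 2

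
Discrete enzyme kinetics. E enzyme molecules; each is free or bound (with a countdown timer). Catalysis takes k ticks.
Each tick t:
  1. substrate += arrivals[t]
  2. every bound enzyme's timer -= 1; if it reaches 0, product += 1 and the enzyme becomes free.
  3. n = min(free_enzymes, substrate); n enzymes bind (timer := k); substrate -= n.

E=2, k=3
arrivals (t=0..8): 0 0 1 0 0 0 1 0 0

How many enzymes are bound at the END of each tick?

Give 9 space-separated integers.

t=0: arr=0 -> substrate=0 bound=0 product=0
t=1: arr=0 -> substrate=0 bound=0 product=0
t=2: arr=1 -> substrate=0 bound=1 product=0
t=3: arr=0 -> substrate=0 bound=1 product=0
t=4: arr=0 -> substrate=0 bound=1 product=0
t=5: arr=0 -> substrate=0 bound=0 product=1
t=6: arr=1 -> substrate=0 bound=1 product=1
t=7: arr=0 -> substrate=0 bound=1 product=1
t=8: arr=0 -> substrate=0 bound=1 product=1

Answer: 0 0 1 1 1 0 1 1 1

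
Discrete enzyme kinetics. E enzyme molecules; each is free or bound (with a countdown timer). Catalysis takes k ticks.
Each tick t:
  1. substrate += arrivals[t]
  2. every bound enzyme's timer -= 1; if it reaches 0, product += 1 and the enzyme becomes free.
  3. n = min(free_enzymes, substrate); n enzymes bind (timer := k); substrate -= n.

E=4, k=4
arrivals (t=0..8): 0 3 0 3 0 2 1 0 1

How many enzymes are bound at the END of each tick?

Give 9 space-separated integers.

t=0: arr=0 -> substrate=0 bound=0 product=0
t=1: arr=3 -> substrate=0 bound=3 product=0
t=2: arr=0 -> substrate=0 bound=3 product=0
t=3: arr=3 -> substrate=2 bound=4 product=0
t=4: arr=0 -> substrate=2 bound=4 product=0
t=5: arr=2 -> substrate=1 bound=4 product=3
t=6: arr=1 -> substrate=2 bound=4 product=3
t=7: arr=0 -> substrate=1 bound=4 product=4
t=8: arr=1 -> substrate=2 bound=4 product=4

Answer: 0 3 3 4 4 4 4 4 4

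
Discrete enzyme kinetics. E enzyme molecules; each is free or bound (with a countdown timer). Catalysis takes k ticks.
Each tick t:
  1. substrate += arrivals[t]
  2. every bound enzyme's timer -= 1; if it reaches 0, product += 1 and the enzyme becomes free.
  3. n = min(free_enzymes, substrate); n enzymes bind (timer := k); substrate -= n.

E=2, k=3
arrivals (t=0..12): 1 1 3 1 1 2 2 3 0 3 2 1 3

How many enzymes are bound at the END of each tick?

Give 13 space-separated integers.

Answer: 1 2 2 2 2 2 2 2 2 2 2 2 2

Derivation:
t=0: arr=1 -> substrate=0 bound=1 product=0
t=1: arr=1 -> substrate=0 bound=2 product=0
t=2: arr=3 -> substrate=3 bound=2 product=0
t=3: arr=1 -> substrate=3 bound=2 product=1
t=4: arr=1 -> substrate=3 bound=2 product=2
t=5: arr=2 -> substrate=5 bound=2 product=2
t=6: arr=2 -> substrate=6 bound=2 product=3
t=7: arr=3 -> substrate=8 bound=2 product=4
t=8: arr=0 -> substrate=8 bound=2 product=4
t=9: arr=3 -> substrate=10 bound=2 product=5
t=10: arr=2 -> substrate=11 bound=2 product=6
t=11: arr=1 -> substrate=12 bound=2 product=6
t=12: arr=3 -> substrate=14 bound=2 product=7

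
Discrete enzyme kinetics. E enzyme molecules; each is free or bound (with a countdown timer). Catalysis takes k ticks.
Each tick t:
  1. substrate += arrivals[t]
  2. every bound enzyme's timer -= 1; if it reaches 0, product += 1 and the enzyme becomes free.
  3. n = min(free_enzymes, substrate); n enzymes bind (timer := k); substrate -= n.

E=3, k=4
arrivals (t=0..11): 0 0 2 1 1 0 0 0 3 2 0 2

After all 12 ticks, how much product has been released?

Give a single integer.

t=0: arr=0 -> substrate=0 bound=0 product=0
t=1: arr=0 -> substrate=0 bound=0 product=0
t=2: arr=2 -> substrate=0 bound=2 product=0
t=3: arr=1 -> substrate=0 bound=3 product=0
t=4: arr=1 -> substrate=1 bound=3 product=0
t=5: arr=0 -> substrate=1 bound=3 product=0
t=6: arr=0 -> substrate=0 bound=2 product=2
t=7: arr=0 -> substrate=0 bound=1 product=3
t=8: arr=3 -> substrate=1 bound=3 product=3
t=9: arr=2 -> substrate=3 bound=3 product=3
t=10: arr=0 -> substrate=2 bound=3 product=4
t=11: arr=2 -> substrate=4 bound=3 product=4

Answer: 4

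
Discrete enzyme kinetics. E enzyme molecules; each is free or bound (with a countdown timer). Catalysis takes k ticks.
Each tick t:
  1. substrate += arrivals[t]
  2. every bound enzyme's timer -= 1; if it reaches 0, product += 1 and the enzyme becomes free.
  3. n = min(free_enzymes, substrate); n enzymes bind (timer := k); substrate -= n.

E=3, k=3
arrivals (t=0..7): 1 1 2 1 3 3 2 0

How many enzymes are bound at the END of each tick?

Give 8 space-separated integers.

t=0: arr=1 -> substrate=0 bound=1 product=0
t=1: arr=1 -> substrate=0 bound=2 product=0
t=2: arr=2 -> substrate=1 bound=3 product=0
t=3: arr=1 -> substrate=1 bound=3 product=1
t=4: arr=3 -> substrate=3 bound=3 product=2
t=5: arr=3 -> substrate=5 bound=3 product=3
t=6: arr=2 -> substrate=6 bound=3 product=4
t=7: arr=0 -> substrate=5 bound=3 product=5

Answer: 1 2 3 3 3 3 3 3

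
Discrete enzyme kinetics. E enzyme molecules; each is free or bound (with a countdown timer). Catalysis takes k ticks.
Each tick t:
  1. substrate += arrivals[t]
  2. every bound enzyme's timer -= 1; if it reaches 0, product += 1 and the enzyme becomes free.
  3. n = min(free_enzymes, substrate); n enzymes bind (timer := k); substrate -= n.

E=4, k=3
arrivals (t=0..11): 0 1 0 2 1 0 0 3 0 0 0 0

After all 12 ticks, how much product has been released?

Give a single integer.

t=0: arr=0 -> substrate=0 bound=0 product=0
t=1: arr=1 -> substrate=0 bound=1 product=0
t=2: arr=0 -> substrate=0 bound=1 product=0
t=3: arr=2 -> substrate=0 bound=3 product=0
t=4: arr=1 -> substrate=0 bound=3 product=1
t=5: arr=0 -> substrate=0 bound=3 product=1
t=6: arr=0 -> substrate=0 bound=1 product=3
t=7: arr=3 -> substrate=0 bound=3 product=4
t=8: arr=0 -> substrate=0 bound=3 product=4
t=9: arr=0 -> substrate=0 bound=3 product=4
t=10: arr=0 -> substrate=0 bound=0 product=7
t=11: arr=0 -> substrate=0 bound=0 product=7

Answer: 7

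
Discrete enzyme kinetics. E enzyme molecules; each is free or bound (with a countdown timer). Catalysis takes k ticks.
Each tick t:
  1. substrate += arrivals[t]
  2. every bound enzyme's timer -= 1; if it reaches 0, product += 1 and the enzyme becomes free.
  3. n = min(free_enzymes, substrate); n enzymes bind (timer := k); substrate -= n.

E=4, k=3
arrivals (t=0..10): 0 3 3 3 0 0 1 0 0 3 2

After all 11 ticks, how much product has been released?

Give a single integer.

t=0: arr=0 -> substrate=0 bound=0 product=0
t=1: arr=3 -> substrate=0 bound=3 product=0
t=2: arr=3 -> substrate=2 bound=4 product=0
t=3: arr=3 -> substrate=5 bound=4 product=0
t=4: arr=0 -> substrate=2 bound=4 product=3
t=5: arr=0 -> substrate=1 bound=4 product=4
t=6: arr=1 -> substrate=2 bound=4 product=4
t=7: arr=0 -> substrate=0 bound=3 product=7
t=8: arr=0 -> substrate=0 bound=2 product=8
t=9: arr=3 -> substrate=1 bound=4 product=8
t=10: arr=2 -> substrate=1 bound=4 product=10

Answer: 10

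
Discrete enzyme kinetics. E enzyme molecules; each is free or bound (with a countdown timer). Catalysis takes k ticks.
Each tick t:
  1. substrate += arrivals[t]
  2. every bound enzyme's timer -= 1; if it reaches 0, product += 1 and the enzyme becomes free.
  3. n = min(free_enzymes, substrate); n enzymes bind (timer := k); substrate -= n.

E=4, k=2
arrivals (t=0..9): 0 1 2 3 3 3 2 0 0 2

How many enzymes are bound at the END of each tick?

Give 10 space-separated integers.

Answer: 0 1 3 4 4 4 4 4 3 3

Derivation:
t=0: arr=0 -> substrate=0 bound=0 product=0
t=1: arr=1 -> substrate=0 bound=1 product=0
t=2: arr=2 -> substrate=0 bound=3 product=0
t=3: arr=3 -> substrate=1 bound=4 product=1
t=4: arr=3 -> substrate=2 bound=4 product=3
t=5: arr=3 -> substrate=3 bound=4 product=5
t=6: arr=2 -> substrate=3 bound=4 product=7
t=7: arr=0 -> substrate=1 bound=4 product=9
t=8: arr=0 -> substrate=0 bound=3 product=11
t=9: arr=2 -> substrate=0 bound=3 product=13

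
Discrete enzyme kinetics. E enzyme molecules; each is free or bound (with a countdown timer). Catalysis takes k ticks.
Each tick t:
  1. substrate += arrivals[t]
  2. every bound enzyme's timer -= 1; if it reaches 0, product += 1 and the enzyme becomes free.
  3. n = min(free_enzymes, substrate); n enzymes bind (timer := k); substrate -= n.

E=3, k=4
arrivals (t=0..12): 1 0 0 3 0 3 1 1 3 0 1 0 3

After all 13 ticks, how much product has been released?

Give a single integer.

Answer: 7

Derivation:
t=0: arr=1 -> substrate=0 bound=1 product=0
t=1: arr=0 -> substrate=0 bound=1 product=0
t=2: arr=0 -> substrate=0 bound=1 product=0
t=3: arr=3 -> substrate=1 bound=3 product=0
t=4: arr=0 -> substrate=0 bound=3 product=1
t=5: arr=3 -> substrate=3 bound=3 product=1
t=6: arr=1 -> substrate=4 bound=3 product=1
t=7: arr=1 -> substrate=3 bound=3 product=3
t=8: arr=3 -> substrate=5 bound=3 product=4
t=9: arr=0 -> substrate=5 bound=3 product=4
t=10: arr=1 -> substrate=6 bound=3 product=4
t=11: arr=0 -> substrate=4 bound=3 product=6
t=12: arr=3 -> substrate=6 bound=3 product=7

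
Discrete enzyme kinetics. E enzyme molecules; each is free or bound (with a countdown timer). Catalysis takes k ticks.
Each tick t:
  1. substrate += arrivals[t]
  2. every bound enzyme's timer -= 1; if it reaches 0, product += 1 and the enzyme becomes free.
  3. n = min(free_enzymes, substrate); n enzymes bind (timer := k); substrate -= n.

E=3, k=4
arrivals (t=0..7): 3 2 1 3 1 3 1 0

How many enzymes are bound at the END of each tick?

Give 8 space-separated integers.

Answer: 3 3 3 3 3 3 3 3

Derivation:
t=0: arr=3 -> substrate=0 bound=3 product=0
t=1: arr=2 -> substrate=2 bound=3 product=0
t=2: arr=1 -> substrate=3 bound=3 product=0
t=3: arr=3 -> substrate=6 bound=3 product=0
t=4: arr=1 -> substrate=4 bound=3 product=3
t=5: arr=3 -> substrate=7 bound=3 product=3
t=6: arr=1 -> substrate=8 bound=3 product=3
t=7: arr=0 -> substrate=8 bound=3 product=3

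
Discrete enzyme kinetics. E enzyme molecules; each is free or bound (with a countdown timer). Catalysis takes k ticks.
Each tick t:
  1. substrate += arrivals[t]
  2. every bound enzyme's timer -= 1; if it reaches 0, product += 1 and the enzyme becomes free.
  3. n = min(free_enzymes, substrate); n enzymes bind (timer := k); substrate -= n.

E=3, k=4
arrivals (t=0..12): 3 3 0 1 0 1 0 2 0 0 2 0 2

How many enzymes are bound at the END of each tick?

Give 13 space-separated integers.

Answer: 3 3 3 3 3 3 3 3 3 3 3 3 3

Derivation:
t=0: arr=3 -> substrate=0 bound=3 product=0
t=1: arr=3 -> substrate=3 bound=3 product=0
t=2: arr=0 -> substrate=3 bound=3 product=0
t=3: arr=1 -> substrate=4 bound=3 product=0
t=4: arr=0 -> substrate=1 bound=3 product=3
t=5: arr=1 -> substrate=2 bound=3 product=3
t=6: arr=0 -> substrate=2 bound=3 product=3
t=7: arr=2 -> substrate=4 bound=3 product=3
t=8: arr=0 -> substrate=1 bound=3 product=6
t=9: arr=0 -> substrate=1 bound=3 product=6
t=10: arr=2 -> substrate=3 bound=3 product=6
t=11: arr=0 -> substrate=3 bound=3 product=6
t=12: arr=2 -> substrate=2 bound=3 product=9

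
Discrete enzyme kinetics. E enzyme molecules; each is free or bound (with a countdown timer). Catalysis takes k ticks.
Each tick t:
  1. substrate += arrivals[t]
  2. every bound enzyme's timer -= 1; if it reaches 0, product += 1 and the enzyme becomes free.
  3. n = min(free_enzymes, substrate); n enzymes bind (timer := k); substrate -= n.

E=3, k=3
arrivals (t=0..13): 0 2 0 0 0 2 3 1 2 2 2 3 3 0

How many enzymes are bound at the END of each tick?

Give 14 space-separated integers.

Answer: 0 2 2 2 0 2 3 3 3 3 3 3 3 3

Derivation:
t=0: arr=0 -> substrate=0 bound=0 product=0
t=1: arr=2 -> substrate=0 bound=2 product=0
t=2: arr=0 -> substrate=0 bound=2 product=0
t=3: arr=0 -> substrate=0 bound=2 product=0
t=4: arr=0 -> substrate=0 bound=0 product=2
t=5: arr=2 -> substrate=0 bound=2 product=2
t=6: arr=3 -> substrate=2 bound=3 product=2
t=7: arr=1 -> substrate=3 bound=3 product=2
t=8: arr=2 -> substrate=3 bound=3 product=4
t=9: arr=2 -> substrate=4 bound=3 product=5
t=10: arr=2 -> substrate=6 bound=3 product=5
t=11: arr=3 -> substrate=7 bound=3 product=7
t=12: arr=3 -> substrate=9 bound=3 product=8
t=13: arr=0 -> substrate=9 bound=3 product=8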